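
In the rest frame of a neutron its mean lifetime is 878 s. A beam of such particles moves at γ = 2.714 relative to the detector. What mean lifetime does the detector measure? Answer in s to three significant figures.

γ = 2.714
The rest-frame lifetime is the proper time; the lab measures the dilated interval Δt = γτ₀ = 2.714 × 878 s.

Δt = 2380 s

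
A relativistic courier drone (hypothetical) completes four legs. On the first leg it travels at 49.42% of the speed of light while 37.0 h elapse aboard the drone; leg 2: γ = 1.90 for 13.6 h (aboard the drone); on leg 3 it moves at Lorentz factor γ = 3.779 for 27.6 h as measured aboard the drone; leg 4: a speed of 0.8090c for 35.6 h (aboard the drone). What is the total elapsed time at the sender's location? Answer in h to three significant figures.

Δt = 233 h

Leg 1: β = 0.4942; γ = 1/√(1 − 0.4942²) = 1/√0.7558 = 1.150; Δt_1 = 1.150 × 37.0 = 42.56 h.
Leg 2: γ = 1.90; Δt_2 = 1.900 × 13.6 = 25.84 h.
Leg 3: γ = 3.779; Δt_3 = 3.779 × 27.6 = 104.3 h.
Leg 4: γ = 1/√(1 − 0.8090²) = 1/√0.3455 = 1.701; Δt_4 = 1.701 × 35.6 = 60.56 h.
Total: 42.56 + 25.84 + 104.3 + 60.56 h.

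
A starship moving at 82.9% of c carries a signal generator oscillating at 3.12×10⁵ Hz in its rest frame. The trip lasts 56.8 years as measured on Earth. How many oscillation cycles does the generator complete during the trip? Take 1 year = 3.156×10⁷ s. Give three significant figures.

N = 3.13×10¹⁴

β = 0.829; γ = 1/√(1 − 0.829²) = 1/√0.3128 = 1.788
The oscillator's own cycle count is N = f × τ where τ is the proper time on the ship. τ = Δt/γ = 56.8/1.788 = 31.77 years = 1.003×10⁹ s.
N = 3.12×10⁵ × 1.003×10⁹ = 3.128×10¹⁴.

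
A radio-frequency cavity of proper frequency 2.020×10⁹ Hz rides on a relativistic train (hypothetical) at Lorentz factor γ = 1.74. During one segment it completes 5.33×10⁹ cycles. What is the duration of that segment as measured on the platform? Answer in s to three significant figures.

Δt = 4.59 s

γ = 1.74
Proper time for N cycles: τ = N/f = 5.33×10⁹/(2.020×10⁹) = 2.639×10⁰ s = 2.639 s.
Lab-frame duration Δt = γτ = 1.740 × 2.639 = 4.591 s.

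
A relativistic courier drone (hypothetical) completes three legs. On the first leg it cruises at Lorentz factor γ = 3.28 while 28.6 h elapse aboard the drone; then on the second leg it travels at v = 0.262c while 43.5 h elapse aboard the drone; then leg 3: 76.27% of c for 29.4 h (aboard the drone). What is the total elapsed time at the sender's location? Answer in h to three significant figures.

Leg 1: γ = 3.28; Δt_1 = 3.280 × 28.6 = 93.81 h.
Leg 2: γ = 1/√(1 − 0.262²) = 1/√0.9314 = 1.036; Δt_2 = 1.036 × 43.5 = 45.07 h.
Leg 3: β = 0.7627; γ = 1/√(1 − 0.7627²) = 1/√0.4183 = 1.546; Δt_3 = 1.546 × 29.4 = 45.46 h.
Total: 93.81 + 45.07 + 45.46 h.

Δt = 184 h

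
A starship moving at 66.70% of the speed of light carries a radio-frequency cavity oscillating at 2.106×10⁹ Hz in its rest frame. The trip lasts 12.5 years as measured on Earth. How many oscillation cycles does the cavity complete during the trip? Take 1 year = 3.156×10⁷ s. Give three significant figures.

N = 6.19×10¹⁷

β = 0.6670; γ = 1/√(1 − 0.6670²) = 1/√0.5551 = 1.342
The oscillator's own cycle count is N = f × τ where τ is the proper time on the ship. τ = Δt/γ = 12.5/1.342 = 9.313 years = 2.939×10⁸ s.
N = 2.106×10⁹ × 2.939×10⁸ = 6.190×10¹⁷.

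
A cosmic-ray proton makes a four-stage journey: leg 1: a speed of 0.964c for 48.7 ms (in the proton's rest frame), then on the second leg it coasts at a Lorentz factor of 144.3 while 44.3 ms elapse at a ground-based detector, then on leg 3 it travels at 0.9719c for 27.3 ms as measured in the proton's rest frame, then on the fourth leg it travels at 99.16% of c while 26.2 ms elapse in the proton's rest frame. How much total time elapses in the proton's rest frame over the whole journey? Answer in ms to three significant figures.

Leg 1: 48.7 ms is already measured in the proton's rest frame.
Leg 2: γ = 144.3; τ_2 = 44.3/144.3 = 0.3070 ms.
Leg 3: 27.3 ms is already measured in the proton's rest frame.
Leg 4: 26.2 ms is already measured in the proton's rest frame.
Total: 48.70 + 0.3070 + 27.30 + 26.20 ms.

τ = 103 ms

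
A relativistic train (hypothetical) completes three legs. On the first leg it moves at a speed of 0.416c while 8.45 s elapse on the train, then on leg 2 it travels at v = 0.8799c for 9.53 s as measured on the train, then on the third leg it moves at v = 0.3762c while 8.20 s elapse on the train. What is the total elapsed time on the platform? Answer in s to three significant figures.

Δt = 38.2 s

Leg 1: γ = 1/√(1 − 0.416²) = 1/√0.8269 = 1.100; Δt_1 = 1.100 × 8.45 = 9.292 s.
Leg 2: γ = 1/√(1 − 0.8799²) = 1/√0.2258 = 2.105; Δt_2 = 2.105 × 9.53 = 20.06 s.
Leg 3: γ = 1/√(1 − 0.3762²) = 1/√0.8585 = 1.079; Δt_3 = 1.079 × 8.20 = 8.850 s.
Total: 9.292 + 20.06 + 8.850 s.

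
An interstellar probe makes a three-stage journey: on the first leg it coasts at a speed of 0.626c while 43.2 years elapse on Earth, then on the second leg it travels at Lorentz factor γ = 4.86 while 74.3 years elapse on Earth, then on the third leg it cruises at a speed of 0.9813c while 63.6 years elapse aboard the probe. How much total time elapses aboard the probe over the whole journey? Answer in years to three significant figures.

Leg 1: γ = 1/√(1 − 0.626²) = 1/√0.6081 = 1.282; τ_1 = 43.2/1.282 = 33.69 years.
Leg 2: γ = 4.86; τ_2 = 74.3/4.860 = 15.29 years.
Leg 3: 63.6 years is already measured aboard the probe.
Total: 33.69 + 15.29 + 63.60 years.

τ = 113 years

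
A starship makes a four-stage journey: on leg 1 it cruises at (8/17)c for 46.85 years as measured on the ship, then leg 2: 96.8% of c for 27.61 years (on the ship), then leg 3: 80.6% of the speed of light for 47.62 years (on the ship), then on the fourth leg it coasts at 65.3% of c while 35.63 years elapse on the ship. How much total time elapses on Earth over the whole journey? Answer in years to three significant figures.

Δt = 291 years

Leg 1: γ = 1/√(1 − (8/17)²) = 17/15 ≈ 1.133; Δt_1 = 1.133 × 46.85 = 53.10 years.
Leg 2: β = 0.968; γ = 1/√(1 − 0.968²) = 1/√0.06298 = 3.985; Δt_2 = 3.985 × 27.61 = 110.0 years.
Leg 3: β = 0.806; γ = 1/√(1 − 0.806²) = 1/√0.3504 = 1.689; Δt_3 = 1.689 × 47.62 = 80.45 years.
Leg 4: β = 0.653; γ = 1/√(1 − 0.653²) = 1/√0.5736 = 1.320; Δt_4 = 1.320 × 35.63 = 47.05 years.
Total: 53.10 + 110.0 + 80.45 + 47.05 years.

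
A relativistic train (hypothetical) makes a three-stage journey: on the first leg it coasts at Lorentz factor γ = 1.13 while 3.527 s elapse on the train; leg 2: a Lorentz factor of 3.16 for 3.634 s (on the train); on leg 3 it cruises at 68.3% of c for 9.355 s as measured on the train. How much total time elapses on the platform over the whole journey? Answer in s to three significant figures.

Leg 1: γ = 1.13; Δt_1 = 1.130 × 3.527 = 3.986 s.
Leg 2: γ = 3.16; Δt_2 = 3.160 × 3.634 = 11.48 s.
Leg 3: β = 0.683; γ = 1/√(1 − 0.683²) = 1/√0.5335 = 1.369; Δt_3 = 1.369 × 9.355 = 12.81 s.
Total: 3.986 + 11.48 + 12.81 s.

Δt = 28.3 s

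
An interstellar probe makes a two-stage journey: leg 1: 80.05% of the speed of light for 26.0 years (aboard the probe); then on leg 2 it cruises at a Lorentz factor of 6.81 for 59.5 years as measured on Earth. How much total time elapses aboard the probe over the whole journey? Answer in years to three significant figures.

Leg 1: 26.0 years is already measured aboard the probe.
Leg 2: γ = 6.81; τ_2 = 59.5/6.810 = 8.737 years.
Total: 26.00 + 8.737 years.

τ = 34.7 years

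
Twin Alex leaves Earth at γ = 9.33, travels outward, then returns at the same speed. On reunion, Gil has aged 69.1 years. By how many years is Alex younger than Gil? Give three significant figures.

γ = 9.33
Alex's elapsed proper time: τ = 69.1/9.330 = 7.406 years.
Age gap = Δt − τ = 69.1 − 7.406 years.

Δt − τ = 61.7 years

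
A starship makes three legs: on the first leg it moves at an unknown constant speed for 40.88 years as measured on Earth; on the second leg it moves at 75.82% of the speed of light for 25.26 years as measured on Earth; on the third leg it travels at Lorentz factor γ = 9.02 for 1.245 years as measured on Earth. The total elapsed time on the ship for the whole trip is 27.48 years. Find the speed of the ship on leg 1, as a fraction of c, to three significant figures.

Leg 1: speed unknown; τ_1 = 40.88/γ_1.
Leg 2: β = 0.7582; γ = 1/√(1 − 0.7582²) = 1/√0.4251 = 1.534; τ_2 = 25.26/1.534 = 16.47 years.
Leg 3: γ = 9.02; τ_3 = 1.245/9.020 = 0.1380 years.
Total proper time: τ_1 + 16.47 + 0.1380 = 27.48, so τ_1 = 27.48 − 16.61 = 10.87 years.
γ_1 = 40.88/10.87 = 3.760; β = √(1 − 1/γ²) = √0.9293.

β = 0.964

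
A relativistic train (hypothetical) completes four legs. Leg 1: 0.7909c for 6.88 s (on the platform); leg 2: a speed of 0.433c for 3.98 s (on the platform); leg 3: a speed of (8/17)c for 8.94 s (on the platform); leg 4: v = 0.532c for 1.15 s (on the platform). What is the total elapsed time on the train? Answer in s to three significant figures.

τ = 16.7 s

Leg 1: γ = 1/√(1 − 0.7909²) = 1/√0.3745 = 1.634; τ_1 = 6.88/1.634 = 4.210 s.
Leg 2: γ = 1/√(1 − 0.433²) = 1/√0.8125 = 1.109; τ_2 = 3.98/1.109 = 3.588 s.
Leg 3: γ = 1/√(1 − (8/17)²) = 17/15 ≈ 1.133; τ_3 = 8.94/1.133 = 7.888 s.
Leg 4: γ = 1/√(1 − 0.532²) = 1/√0.7170 = 1.181; τ_4 = 1.15/1.181 = 0.9738 s.
Total: 4.210 + 3.588 + 7.888 + 0.9738 s.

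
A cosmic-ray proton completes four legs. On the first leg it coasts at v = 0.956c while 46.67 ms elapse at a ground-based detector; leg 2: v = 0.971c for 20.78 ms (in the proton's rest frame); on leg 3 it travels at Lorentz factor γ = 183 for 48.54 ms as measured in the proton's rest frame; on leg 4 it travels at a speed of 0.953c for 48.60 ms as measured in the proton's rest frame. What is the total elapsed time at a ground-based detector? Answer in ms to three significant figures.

Leg 1: 46.67 ms is already measured at a ground-based detector.
Leg 2: γ = 1/√(1 − 0.971²) = 1/√0.05716 = 4.183; Δt_2 = 4.183 × 20.78 = 86.92 ms.
Leg 3: γ = 183; Δt_3 = 183.0 × 48.54 = 8883 ms.
Leg 4: γ = 1/√(1 − 0.953²) = 1/√0.09179 = 3.301; Δt_4 = 3.301 × 48.60 = 160.4 ms.
Total: 46.67 + 86.92 + 8883 + 160.4 ms.

Δt = 9180 ms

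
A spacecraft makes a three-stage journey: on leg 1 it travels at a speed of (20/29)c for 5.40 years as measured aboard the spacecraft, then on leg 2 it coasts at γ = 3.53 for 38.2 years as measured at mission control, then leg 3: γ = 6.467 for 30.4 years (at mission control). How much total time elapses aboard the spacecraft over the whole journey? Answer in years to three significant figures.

τ = 20.9 years

Leg 1: 5.40 years is already measured aboard the spacecraft.
Leg 2: γ = 3.53; τ_2 = 38.2/3.530 = 10.82 years.
Leg 3: γ = 6.467; τ_3 = 30.4/6.467 = 4.701 years.
Total: 5.400 + 10.82 + 4.701 years.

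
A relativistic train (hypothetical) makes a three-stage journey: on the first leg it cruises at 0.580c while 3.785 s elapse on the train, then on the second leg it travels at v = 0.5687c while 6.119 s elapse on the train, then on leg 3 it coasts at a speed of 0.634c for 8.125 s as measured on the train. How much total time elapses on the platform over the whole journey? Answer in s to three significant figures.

Leg 1: γ = 1/√(1 − 0.580²) = 1/√0.6636 = 1.228; Δt_1 = 1.228 × 3.785 = 4.646 s.
Leg 2: γ = 1/√(1 − 0.5687²) = 1/√0.6766 = 1.216; Δt_2 = 1.216 × 6.119 = 7.439 s.
Leg 3: γ = 1/√(1 − 0.634²) = 1/√0.5980 = 1.293; Δt_3 = 1.293 × 8.125 = 10.51 s.
Total: 4.646 + 7.439 + 10.51 s.

Δt = 22.6 s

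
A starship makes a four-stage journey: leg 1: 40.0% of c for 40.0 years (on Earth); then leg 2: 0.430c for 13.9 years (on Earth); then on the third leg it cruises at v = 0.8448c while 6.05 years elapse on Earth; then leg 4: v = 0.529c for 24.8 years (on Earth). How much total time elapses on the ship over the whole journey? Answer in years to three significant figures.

τ = 73.5 years

Leg 1: β = 0.400; γ = 1/√(1 − 0.400²) = 1/√0.8400 = 1.091; τ_1 = 40.0/1.091 = 36.66 years.
Leg 2: γ = 1/√(1 − 0.430²) = 1/√0.8151 = 1.108; τ_2 = 13.9/1.108 = 12.55 years.
Leg 3: γ = 1/√(1 − 0.8448²) = 1/√0.2863 = 1.869; τ_3 = 6.05/1.869 = 3.237 years.
Leg 4: γ = 1/√(1 − 0.529²) = 1/√0.7202 = 1.178; τ_4 = 24.8/1.178 = 21.05 years.
Total: 36.66 + 12.55 + 3.237 + 21.05 years.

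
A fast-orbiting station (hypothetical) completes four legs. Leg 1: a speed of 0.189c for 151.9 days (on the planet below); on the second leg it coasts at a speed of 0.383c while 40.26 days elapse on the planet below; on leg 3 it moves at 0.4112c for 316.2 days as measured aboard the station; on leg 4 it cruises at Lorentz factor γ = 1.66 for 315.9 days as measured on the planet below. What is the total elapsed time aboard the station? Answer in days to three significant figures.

Leg 1: γ = 1/√(1 − 0.189²) = 1/√0.9643 = 1.018; τ_1 = 151.9/1.018 = 149.2 days.
Leg 2: γ = 1/√(1 − 0.383²) = 1/√0.8533 = 1.083; τ_2 = 40.26/1.083 = 37.19 days.
Leg 3: 316.2 days is already measured aboard the station.
Leg 4: γ = 1.66; τ_4 = 315.9/1.660 = 190.3 days.
Total: 149.2 + 37.19 + 316.2 + 190.3 days.

τ = 693 days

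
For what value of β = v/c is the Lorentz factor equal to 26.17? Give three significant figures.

β = √(1 − 1/γ²) = √(1 − 1/26.17²) = √(1 − 0.001460) = √0.9985

β = 0.999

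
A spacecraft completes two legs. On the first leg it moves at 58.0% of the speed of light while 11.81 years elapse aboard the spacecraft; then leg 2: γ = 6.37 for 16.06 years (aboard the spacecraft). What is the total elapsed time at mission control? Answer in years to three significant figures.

Leg 1: β = 0.580; γ = 1/√(1 − 0.580²) = 1/√0.6636 = 1.228; Δt_1 = 1.228 × 11.81 = 14.50 years.
Leg 2: γ = 6.37; Δt_2 = 6.370 × 16.06 = 102.3 years.
Total: 14.50 + 102.3 years.

Δt = 117 years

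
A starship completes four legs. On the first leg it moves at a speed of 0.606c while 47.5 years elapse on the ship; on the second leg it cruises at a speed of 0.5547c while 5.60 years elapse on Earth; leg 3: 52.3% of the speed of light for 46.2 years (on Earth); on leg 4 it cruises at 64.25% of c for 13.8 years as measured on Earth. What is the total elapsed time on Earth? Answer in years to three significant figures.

Leg 1: γ = 1/√(1 − 0.606²) = 1/√0.6328 = 1.257; Δt_1 = 1.257 × 47.5 = 59.71 years.
Leg 2: 5.60 years is already measured on Earth.
Leg 3: 46.2 years is already measured on Earth.
Leg 4: 13.8 years is already measured on Earth.
Total: 59.71 + 5.600 + 46.20 + 13.80 years.

Δt = 125 years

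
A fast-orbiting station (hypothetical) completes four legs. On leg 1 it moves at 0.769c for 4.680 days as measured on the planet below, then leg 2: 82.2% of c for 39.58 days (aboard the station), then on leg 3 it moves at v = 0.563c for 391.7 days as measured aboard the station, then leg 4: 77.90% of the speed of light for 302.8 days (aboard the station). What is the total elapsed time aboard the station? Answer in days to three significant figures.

τ = 737 days

Leg 1: γ = 1/√(1 − 0.769²) = 1/√0.4086 = 1.564; τ_1 = 4.680/1.564 = 2.992 days.
Leg 2: 39.58 days is already measured aboard the station.
Leg 3: 391.7 days is already measured aboard the station.
Leg 4: 302.8 days is already measured aboard the station.
Total: 2.992 + 39.58 + 391.7 + 302.8 days.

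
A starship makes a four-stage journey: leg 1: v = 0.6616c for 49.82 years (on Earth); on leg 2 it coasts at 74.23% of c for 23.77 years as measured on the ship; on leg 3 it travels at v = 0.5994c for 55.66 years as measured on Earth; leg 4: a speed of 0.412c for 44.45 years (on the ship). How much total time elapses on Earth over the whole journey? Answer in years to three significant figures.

Δt = 190 years

Leg 1: 49.82 years is already measured on Earth.
Leg 2: β = 0.7423; γ = 1/√(1 − 0.7423²) = 1/√0.4490 = 1.492; Δt_2 = 1.492 × 23.77 = 35.47 years.
Leg 3: 55.66 years is already measured on Earth.
Leg 4: γ = 1/√(1 − 0.412²) = 1/√0.8303 = 1.097; Δt_4 = 1.097 × 44.45 = 48.78 years.
Total: 49.82 + 35.47 + 55.66 + 48.78 years.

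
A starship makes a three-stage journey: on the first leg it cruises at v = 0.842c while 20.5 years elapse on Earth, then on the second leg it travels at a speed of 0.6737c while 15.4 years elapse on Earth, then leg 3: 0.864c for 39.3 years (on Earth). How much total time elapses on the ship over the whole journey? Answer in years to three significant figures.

Leg 1: γ = 1/√(1 − 0.842²) = 1/√0.2910 = 1.854; τ_1 = 20.5/1.854 = 11.06 years.
Leg 2: γ = 1/√(1 − 0.6737²) = 1/√0.5461 = 1.353; τ_2 = 15.4/1.353 = 11.38 years.
Leg 3: γ = 1/√(1 − 0.864²) = 1/√0.2535 = 1.986; τ_3 = 39.3/1.986 = 19.79 years.
Total: 11.06 + 11.38 + 19.79 years.

τ = 42.2 years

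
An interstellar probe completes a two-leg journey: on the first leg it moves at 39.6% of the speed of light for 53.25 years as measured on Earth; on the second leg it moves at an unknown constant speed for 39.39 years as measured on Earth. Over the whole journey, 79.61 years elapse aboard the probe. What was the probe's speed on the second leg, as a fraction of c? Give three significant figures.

β = 0.626

Leg 1: β = 0.396; γ = 1/√(1 − 0.396²) = 1/√0.8432 = 1.089; τ_1 = 53.25/1.089 = 48.90 years.
Leg 2: speed unknown; τ_2 = 39.39/γ_2.
Total proper time: 48.90 + τ_2 = 79.61, so τ_2 = 79.61 − 48.90 = 30.71 years.
γ_2 = 39.39/30.71 = 1.283; β = √(1 − 1/γ²) = √0.3920.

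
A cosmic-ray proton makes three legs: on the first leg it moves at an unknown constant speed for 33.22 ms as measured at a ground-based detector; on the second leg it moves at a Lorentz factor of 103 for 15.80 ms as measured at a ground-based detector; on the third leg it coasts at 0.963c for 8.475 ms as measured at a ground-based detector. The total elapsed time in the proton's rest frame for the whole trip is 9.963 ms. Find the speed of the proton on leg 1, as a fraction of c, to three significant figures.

Leg 1: speed unknown; τ_1 = 33.22/γ_1.
Leg 2: γ = 103; τ_2 = 15.80/103.0 = 0.1534 ms.
Leg 3: γ = 1/√(1 − 0.963²) = 1/√0.07263 = 3.711; τ_3 = 8.475/3.711 = 2.284 ms.
Total proper time: τ_1 + 0.1534 + 2.284 = 9.963, so τ_1 = 9.963 − 2.437 = 7.526 ms.
γ_1 = 33.22/7.526 = 4.414; β = √(1 − 1/γ²) = √0.9487.

β = 0.974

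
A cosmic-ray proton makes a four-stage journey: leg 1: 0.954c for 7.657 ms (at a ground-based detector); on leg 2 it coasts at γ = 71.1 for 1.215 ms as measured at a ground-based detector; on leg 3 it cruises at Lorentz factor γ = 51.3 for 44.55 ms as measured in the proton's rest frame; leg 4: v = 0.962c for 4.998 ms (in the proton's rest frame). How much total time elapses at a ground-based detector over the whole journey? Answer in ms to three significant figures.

Δt = 2310 ms

Leg 1: 7.657 ms is already measured at a ground-based detector.
Leg 2: 1.215 ms is already measured at a ground-based detector.
Leg 3: γ = 51.3; Δt_3 = 51.30 × 44.55 = 2285 ms.
Leg 4: γ = 1/√(1 − 0.962²) = 1/√0.07456 = 3.662; Δt_4 = 3.662 × 4.998 = 18.30 ms.
Total: 7.657 + 1.215 + 2285 + 18.30 ms.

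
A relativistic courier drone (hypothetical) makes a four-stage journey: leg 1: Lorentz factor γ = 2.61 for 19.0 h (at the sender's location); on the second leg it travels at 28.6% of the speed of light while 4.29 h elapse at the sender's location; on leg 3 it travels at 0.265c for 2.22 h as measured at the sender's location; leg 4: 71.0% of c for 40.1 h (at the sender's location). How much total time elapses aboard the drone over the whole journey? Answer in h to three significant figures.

τ = 41.8 h

Leg 1: γ = 2.61; τ_1 = 19.0/2.610 = 7.280 h.
Leg 2: β = 0.286; γ = 1/√(1 − 0.286²) = 1/√0.9182 = 1.044; τ_2 = 4.29/1.044 = 4.111 h.
Leg 3: γ = 1/√(1 − 0.265²) = 1/√0.9298 = 1.037; τ_3 = 2.22/1.037 = 2.141 h.
Leg 4: β = 0.710; γ = 1/√(1 − 0.710²) = 1/√0.4959 = 1.420; τ_4 = 40.1/1.420 = 28.24 h.
Total: 7.280 + 4.111 + 2.141 + 28.24 h.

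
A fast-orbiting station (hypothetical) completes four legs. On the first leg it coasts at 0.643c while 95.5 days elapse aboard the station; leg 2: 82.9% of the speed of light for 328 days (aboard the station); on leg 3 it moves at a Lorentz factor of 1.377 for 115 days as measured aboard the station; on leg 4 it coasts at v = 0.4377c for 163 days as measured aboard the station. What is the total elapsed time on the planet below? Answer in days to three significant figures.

Leg 1: γ = 1/√(1 − 0.643²) = 1/√0.5866 = 1.306; Δt_1 = 1.306 × 95.5 = 124.7 days.
Leg 2: β = 0.829; γ = 1/√(1 − 0.829²) = 1/√0.3128 = 1.788; Δt_2 = 1.788 × 328 = 586.5 days.
Leg 3: γ = 1.377; Δt_3 = 1.377 × 115 = 158.4 days.
Leg 4: γ = 1/√(1 − 0.4377²) = 1/√0.8084 = 1.112; Δt_4 = 1.112 × 163 = 181.3 days.
Total: 124.7 + 586.5 + 158.4 + 181.3 days.

Δt = 1050 days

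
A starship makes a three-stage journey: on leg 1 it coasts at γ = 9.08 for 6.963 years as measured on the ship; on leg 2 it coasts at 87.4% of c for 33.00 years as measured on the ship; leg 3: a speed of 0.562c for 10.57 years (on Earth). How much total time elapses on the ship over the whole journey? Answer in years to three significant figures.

τ = 48.7 years

Leg 1: 6.963 years is already measured on the ship.
Leg 2: 33.00 years is already measured on the ship.
Leg 3: γ = 1/√(1 − 0.562²) = 1/√0.6842 = 1.209; τ_3 = 10.57/1.209 = 8.743 years.
Total: 6.963 + 33.00 + 8.743 years.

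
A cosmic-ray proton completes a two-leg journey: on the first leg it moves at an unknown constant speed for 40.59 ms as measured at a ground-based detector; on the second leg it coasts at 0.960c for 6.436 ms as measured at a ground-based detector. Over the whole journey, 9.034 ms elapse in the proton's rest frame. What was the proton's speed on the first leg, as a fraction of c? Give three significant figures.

Leg 1: speed unknown; τ_1 = 40.59/γ_1.
Leg 2: γ = 1/√(1 − 0.960²) = 25/7 ≈ 3.571; τ_2 = 6.436/3.571 = 1.802 ms.
Total proper time: τ_1 + 1.802 = 9.034, so τ_1 = 9.034 − 1.802 = 7.232 ms.
γ_1 = 40.59/7.232 = 5.613; β = √(1 − 1/γ²) = √0.9683.

β = 0.984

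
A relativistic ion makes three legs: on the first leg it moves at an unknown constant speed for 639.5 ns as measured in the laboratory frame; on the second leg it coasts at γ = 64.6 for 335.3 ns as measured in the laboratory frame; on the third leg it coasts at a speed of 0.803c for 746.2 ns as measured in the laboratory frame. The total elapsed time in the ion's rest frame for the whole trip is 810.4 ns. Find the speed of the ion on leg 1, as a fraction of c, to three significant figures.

Leg 1: speed unknown; τ_1 = 639.5/γ_1.
Leg 2: γ = 64.6; τ_2 = 335.3/64.60 = 5.190 ns.
Leg 3: γ = 1/√(1 − 0.803²) = 1/√0.3552 = 1.678; τ_3 = 746.2/1.678 = 444.7 ns.
Total proper time: τ_1 + 5.190 + 444.7 = 810.4, so τ_1 = 810.4 − 449.9 = 360.5 ns.
γ_1 = 639.5/360.5 = 1.774; β = √(1 − 1/γ²) = √0.6822.

β = 0.826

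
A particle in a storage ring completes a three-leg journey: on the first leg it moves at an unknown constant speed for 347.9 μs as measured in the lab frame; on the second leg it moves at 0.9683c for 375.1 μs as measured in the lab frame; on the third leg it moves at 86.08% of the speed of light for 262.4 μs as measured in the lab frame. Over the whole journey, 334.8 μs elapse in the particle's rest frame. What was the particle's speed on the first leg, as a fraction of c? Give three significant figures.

β = 0.951

Leg 1: speed unknown; τ_1 = 347.9/γ_1.
Leg 2: γ = 1/√(1 − 0.9683²) = 1/√0.06240 = 4.003; τ_2 = 375.1/4.003 = 93.70 μs.
Leg 3: β = 0.8608; γ = 1/√(1 − 0.8608²) = 1/√0.2590 = 1.965; τ_3 = 262.4/1.965 = 133.5 μs.
Total proper time: τ_1 + 93.70 + 133.5 = 334.8, so τ_1 = 334.8 − 227.2 = 107.6 μs.
γ_1 = 347.9/107.6 = 3.235; β = √(1 − 1/γ²) = √0.9044.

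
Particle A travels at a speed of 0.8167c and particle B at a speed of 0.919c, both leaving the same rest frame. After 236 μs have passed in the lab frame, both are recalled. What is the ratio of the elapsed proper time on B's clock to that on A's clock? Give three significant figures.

A: γ = 1/√(1 − 0.8167²) = 1/√0.3330 = 1.733. B: γ = 1/√(1 − 0.919²) = 1/√0.1554 = 2.536.
τ_A/τ_B = γ_B/γ_A = 2.536/1.733 = 1.464, so τ_B/τ_A = 0.6832.

τ_B/τ_A = 0.683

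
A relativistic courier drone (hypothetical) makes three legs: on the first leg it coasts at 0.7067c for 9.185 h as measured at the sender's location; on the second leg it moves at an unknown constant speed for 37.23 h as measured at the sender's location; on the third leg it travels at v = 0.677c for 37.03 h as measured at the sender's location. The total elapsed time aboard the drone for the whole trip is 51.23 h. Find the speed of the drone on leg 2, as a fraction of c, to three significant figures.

β = 0.883

Leg 1: γ = 1/√(1 − 0.7067²) = 1/√0.5006 = 1.413; τ_1 = 9.185/1.413 = 6.499 h.
Leg 2: speed unknown; τ_2 = 37.23/γ_2.
Leg 3: γ = 1/√(1 − 0.677²) = 1/√0.5417 = 1.359; τ_3 = 37.03/1.359 = 27.25 h.
Total proper time: 6.499 + τ_2 + 27.25 = 51.23, so τ_2 = 51.23 − 33.75 = 17.48 h.
γ_2 = 37.23/17.48 = 2.130; β = √(1 − 1/γ²) = √0.7796.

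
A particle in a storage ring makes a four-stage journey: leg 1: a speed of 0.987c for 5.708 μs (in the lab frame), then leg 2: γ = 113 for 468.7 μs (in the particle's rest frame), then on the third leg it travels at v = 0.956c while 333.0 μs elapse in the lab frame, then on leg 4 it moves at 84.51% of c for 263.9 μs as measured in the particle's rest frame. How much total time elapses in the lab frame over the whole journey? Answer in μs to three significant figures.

Δt = 5.38×10⁴ μs

Leg 1: 5.708 μs is already measured in the lab frame.
Leg 2: γ = 113; Δt_2 = 113.0 × 468.7 = 5.296×10⁴ μs.
Leg 3: 333.0 μs is already measured in the lab frame.
Leg 4: β = 0.8451; γ = 1/√(1 − 0.8451²) = 1/√0.2858 = 1.871; Δt_4 = 1.871 × 263.9 = 493.6 μs.
Total: 5.708 + 5.296×10⁴ + 333.0 + 493.6 μs.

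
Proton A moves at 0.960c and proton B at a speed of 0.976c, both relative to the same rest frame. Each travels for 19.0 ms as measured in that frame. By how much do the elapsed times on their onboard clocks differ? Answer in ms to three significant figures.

A: γ = 1/√(1 − 0.960²) = 1/√0.07840 = 3.571; τ_A = 19.0/3.571 = 5.320 ms.
B: γ = 1/√(1 − 0.976²) = 1/√0.04742 = 4.592; τ_B = 19.0/4.592 = 4.138 ms.

|τ_A − τ_B| = 1.18 ms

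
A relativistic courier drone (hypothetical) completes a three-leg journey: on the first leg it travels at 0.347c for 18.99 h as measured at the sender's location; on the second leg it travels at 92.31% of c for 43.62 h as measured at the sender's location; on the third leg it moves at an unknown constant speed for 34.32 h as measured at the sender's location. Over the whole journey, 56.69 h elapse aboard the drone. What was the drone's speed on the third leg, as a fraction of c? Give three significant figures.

β = 0.765

Leg 1: γ = 1/√(1 − 0.347²) = 1/√0.8796 = 1.066; τ_1 = 18.99/1.066 = 17.81 h.
Leg 2: β = 0.9231; γ = 1/√(1 − 0.9231²) = 1/√0.1479 = 2.600; τ_2 = 43.62/2.600 = 16.77 h.
Leg 3: speed unknown; τ_3 = 34.32/γ_3.
Total proper time: 17.81 + 16.77 + τ_3 = 56.69, so τ_3 = 56.69 − 34.58 = 22.11 h.
γ_3 = 34.32/22.11 = 1.553; β = √(1 − 1/γ²) = √0.5851.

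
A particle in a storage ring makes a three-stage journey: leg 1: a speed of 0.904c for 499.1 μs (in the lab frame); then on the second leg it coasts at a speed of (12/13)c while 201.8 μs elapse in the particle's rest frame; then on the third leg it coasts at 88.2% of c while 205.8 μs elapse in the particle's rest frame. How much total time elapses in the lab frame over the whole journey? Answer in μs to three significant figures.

Leg 1: 499.1 μs is already measured in the lab frame.
Leg 2: γ = 1/√(1 − (12/13)²) = 13/5 = 2.600; Δt_2 = 2.600 × 201.8 = 524.7 μs.
Leg 3: β = 0.882; γ = 1/√(1 − 0.882²) = 1/√0.2221 = 2.122; Δt_3 = 2.122 × 205.8 = 436.7 μs.
Total: 499.1 + 524.7 + 436.7 μs.

Δt = 1460 μs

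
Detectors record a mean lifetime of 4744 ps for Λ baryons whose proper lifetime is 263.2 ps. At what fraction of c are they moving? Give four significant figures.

γ = Δt/τ₀ = 4744/263.2 = 18.02
β = √(1 − 1/γ²) = √(1 − 0.003078) = √0.9969

v = 0.9985c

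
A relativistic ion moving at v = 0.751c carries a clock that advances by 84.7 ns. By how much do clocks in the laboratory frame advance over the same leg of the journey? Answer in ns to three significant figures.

γ = 1/√(1 − 0.751²) = 1/√0.4360 = 1.514
The interval measured in the ion's rest frame is the proper time (both events occur at the same place in that frame); the lab-frame interval is Δt = γτ = 1.514 × 84.7 ns.

Δt = 128 ns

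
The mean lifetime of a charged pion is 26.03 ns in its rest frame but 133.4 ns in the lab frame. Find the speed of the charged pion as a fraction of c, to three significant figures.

β = 0.981

γ = Δt/τ₀ = 133.4/26.03 = 5.125
β = √(1 − 1/γ²) = √(1 − 0.03807) = √0.9619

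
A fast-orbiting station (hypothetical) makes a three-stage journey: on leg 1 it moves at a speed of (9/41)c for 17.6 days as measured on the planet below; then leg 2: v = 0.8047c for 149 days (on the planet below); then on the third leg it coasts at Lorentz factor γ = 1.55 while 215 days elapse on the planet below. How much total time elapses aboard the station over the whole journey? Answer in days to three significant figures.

Leg 1: γ = 1/√(1 − (9/41)²) = 41/40 = 1.025; τ_1 = 17.6/1.025 = 17.17 days.
Leg 2: γ = 1/√(1 − 0.8047²) = 1/√0.3525 = 1.684; τ_2 = 149/1.684 = 88.46 days.
Leg 3: γ = 1.55; τ_3 = 215/1.550 = 138.7 days.
Total: 17.17 + 88.46 + 138.7 days.

τ = 244 days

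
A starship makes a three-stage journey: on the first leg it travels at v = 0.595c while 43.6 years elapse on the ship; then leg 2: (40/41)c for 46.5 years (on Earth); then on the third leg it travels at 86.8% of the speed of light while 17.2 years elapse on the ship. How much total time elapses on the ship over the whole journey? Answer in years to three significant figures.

Leg 1: 43.6 years is already measured on the ship.
Leg 2: γ = 1/√(1 − (40/41)²) = 41/9 ≈ 4.556; τ_2 = 46.5/4.556 = 10.21 years.
Leg 3: 17.2 years is already measured on the ship.
Total: 43.60 + 10.21 + 17.20 years.

τ = 71.0 years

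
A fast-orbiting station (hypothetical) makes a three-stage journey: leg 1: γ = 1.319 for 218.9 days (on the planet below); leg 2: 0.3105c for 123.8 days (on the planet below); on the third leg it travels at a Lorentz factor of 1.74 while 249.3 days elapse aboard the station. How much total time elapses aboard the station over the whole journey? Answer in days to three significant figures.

τ = 533 days

Leg 1: γ = 1.319; τ_1 = 218.9/1.319 = 166.0 days.
Leg 2: γ = 1/√(1 − 0.3105²) = 1/√0.9036 = 1.052; τ_2 = 123.8/1.052 = 117.7 days.
Leg 3: 249.3 days is already measured aboard the station.
Total: 166.0 + 117.7 + 249.3 days.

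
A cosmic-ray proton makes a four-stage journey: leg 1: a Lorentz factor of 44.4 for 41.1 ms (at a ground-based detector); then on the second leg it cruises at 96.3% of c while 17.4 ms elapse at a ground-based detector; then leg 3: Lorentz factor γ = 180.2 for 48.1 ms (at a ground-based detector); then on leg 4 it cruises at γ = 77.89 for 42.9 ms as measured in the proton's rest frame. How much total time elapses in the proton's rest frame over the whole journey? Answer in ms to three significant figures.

τ = 48.8 ms

Leg 1: γ = 44.4; τ_1 = 41.1/44.40 = 0.9257 ms.
Leg 2: β = 0.963; γ = 1/√(1 − 0.963²) = 1/√0.07263 = 3.711; τ_2 = 17.4/3.711 = 4.689 ms.
Leg 3: γ = 180.2; τ_3 = 48.1/180.2 = 0.2669 ms.
Leg 4: 42.9 ms is already measured in the proton's rest frame.
Total: 0.9257 + 4.689 + 0.2669 + 42.90 ms.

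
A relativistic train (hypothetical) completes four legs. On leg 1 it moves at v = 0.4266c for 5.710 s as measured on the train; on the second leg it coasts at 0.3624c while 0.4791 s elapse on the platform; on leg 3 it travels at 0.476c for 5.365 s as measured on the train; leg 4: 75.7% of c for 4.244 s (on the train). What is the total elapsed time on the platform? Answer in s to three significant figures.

Leg 1: γ = 1/√(1 − 0.4266²) = 1/√0.8180 = 1.106; Δt_1 = 1.106 × 5.710 = 6.313 s.
Leg 2: 0.4791 s is already measured on the platform.
Leg 3: γ = 1/√(1 − 0.476²) = 1/√0.7734 = 1.137; Δt_3 = 1.137 × 5.365 = 6.100 s.
Leg 4: β = 0.757; γ = 1/√(1 − 0.757²) = 1/√0.4270 = 1.530; Δt_4 = 1.530 × 4.244 = 6.495 s.
Total: 6.313 + 0.4791 + 6.100 + 6.495 s.

Δt = 19.4 s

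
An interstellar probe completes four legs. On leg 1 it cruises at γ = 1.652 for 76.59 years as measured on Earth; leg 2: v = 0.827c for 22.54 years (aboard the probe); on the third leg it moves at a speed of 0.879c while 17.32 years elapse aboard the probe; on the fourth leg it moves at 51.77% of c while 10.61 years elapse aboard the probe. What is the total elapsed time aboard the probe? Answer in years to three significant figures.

τ = 96.8 years

Leg 1: γ = 1.652; τ_1 = 76.59/1.652 = 46.36 years.
Leg 2: 22.54 years is already measured aboard the probe.
Leg 3: 17.32 years is already measured aboard the probe.
Leg 4: 10.61 years is already measured aboard the probe.
Total: 46.36 + 22.54 + 17.32 + 10.61 years.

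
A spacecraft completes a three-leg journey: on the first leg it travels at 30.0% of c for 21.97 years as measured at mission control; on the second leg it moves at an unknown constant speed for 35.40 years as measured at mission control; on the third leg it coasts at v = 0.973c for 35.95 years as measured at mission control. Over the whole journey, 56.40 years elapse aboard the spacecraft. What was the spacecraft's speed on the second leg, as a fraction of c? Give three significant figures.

β = 0.642

Leg 1: β = 0.300; γ = 1/√(1 − 0.300²) = 1/√0.9100 = 1.048; τ_1 = 21.97/1.048 = 20.96 years.
Leg 2: speed unknown; τ_2 = 35.40/γ_2.
Leg 3: γ = 1/√(1 − 0.973²) = 1/√0.05327 = 4.333; τ_3 = 35.95/4.333 = 8.297 years.
Total proper time: 20.96 + τ_2 + 8.297 = 56.40, so τ_2 = 56.40 − 29.26 = 27.14 years.
γ_2 = 35.40/27.14 = 1.304; β = √(1 − 1/γ²) = √0.4120.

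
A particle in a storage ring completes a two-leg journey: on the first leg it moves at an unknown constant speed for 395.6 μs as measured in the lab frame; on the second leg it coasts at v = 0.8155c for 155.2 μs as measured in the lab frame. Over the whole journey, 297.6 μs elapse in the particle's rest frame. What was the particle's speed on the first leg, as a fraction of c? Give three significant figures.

Leg 1: speed unknown; τ_1 = 395.6/γ_1.
Leg 2: γ = 1/√(1 − 0.8155²) = 1/√0.3350 = 1.728; τ_2 = 155.2/1.728 = 89.82 μs.
Total proper time: τ_1 + 89.82 = 297.6, so τ_1 = 297.6 − 89.82 = 207.8 μs.
γ_1 = 395.6/207.8 = 1.904; β = √(1 − 1/γ²) = √0.7241.

β = 0.851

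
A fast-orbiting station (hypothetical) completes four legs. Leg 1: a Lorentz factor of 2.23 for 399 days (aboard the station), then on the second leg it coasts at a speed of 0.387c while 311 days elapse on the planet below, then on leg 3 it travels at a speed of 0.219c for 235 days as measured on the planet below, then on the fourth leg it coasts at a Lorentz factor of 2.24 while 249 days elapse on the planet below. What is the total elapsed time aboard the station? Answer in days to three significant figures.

Leg 1: 399 days is already measured aboard the station.
Leg 2: γ = 1/√(1 − 0.387²) = 1/√0.8502 = 1.085; τ_2 = 311/1.085 = 286.8 days.
Leg 3: γ = 1/√(1 − 0.219²) = 1/√0.9520 = 1.025; τ_3 = 235/1.025 = 229.3 days.
Leg 4: γ = 2.24; τ_4 = 249/2.240 = 111.2 days.
Total: 399.0 + 286.8 + 229.3 + 111.2 days.

τ = 1030 days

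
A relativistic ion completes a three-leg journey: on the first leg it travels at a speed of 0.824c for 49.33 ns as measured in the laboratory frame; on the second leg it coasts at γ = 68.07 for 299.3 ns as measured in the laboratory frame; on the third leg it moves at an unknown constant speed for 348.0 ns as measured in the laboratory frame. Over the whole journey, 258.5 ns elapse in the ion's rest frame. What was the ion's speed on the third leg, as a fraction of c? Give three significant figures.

β = 0.760

Leg 1: γ = 1/√(1 − 0.824²) = 1/√0.3210 = 1.765; τ_1 = 49.33/1.765 = 27.95 ns.
Leg 2: γ = 68.07; τ_2 = 299.3/68.07 = 4.397 ns.
Leg 3: speed unknown; τ_3 = 348.0/γ_3.
Total proper time: 27.95 + 4.397 + τ_3 = 258.5, so τ_3 = 258.5 − 32.35 = 226.2 ns.
γ_3 = 348.0/226.2 = 1.539; β = √(1 − 1/γ²) = √0.5777.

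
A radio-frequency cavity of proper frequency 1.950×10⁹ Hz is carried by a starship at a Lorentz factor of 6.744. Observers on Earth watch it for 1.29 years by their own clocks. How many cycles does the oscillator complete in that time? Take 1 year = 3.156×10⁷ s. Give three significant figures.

N = 1.18×10¹⁶

γ = 6.744
During 1.29 years of lab time, the oscillator's proper time advances by τ = Δt/γ = 1.29/6.744 = 0.1913 years = 6.037×10⁶ s.
N = f × τ = 1.950×10⁹ × 6.037×10⁶ = 1.177×10¹⁶.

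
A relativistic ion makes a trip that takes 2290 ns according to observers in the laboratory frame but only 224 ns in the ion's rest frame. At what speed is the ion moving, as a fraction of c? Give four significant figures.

The proper time is measured in the ion's rest frame (both events occur at the ion's location); Δt is measured in the laboratory frame. γ = Δt/τ = 2290/224 = 10.22.
β = √(1 − 1/γ²) = √(1 − 0.009568) = √0.9904

β = 0.9952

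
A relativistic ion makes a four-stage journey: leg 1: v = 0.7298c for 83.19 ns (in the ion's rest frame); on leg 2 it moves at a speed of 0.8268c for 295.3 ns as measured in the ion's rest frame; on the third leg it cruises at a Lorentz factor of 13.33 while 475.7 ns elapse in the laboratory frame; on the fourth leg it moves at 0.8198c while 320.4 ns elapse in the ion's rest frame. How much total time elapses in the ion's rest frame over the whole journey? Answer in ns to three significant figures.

τ = 735 ns

Leg 1: 83.19 ns is already measured in the ion's rest frame.
Leg 2: 295.3 ns is already measured in the ion's rest frame.
Leg 3: γ = 13.33; τ_3 = 475.7/13.33 = 35.69 ns.
Leg 4: 320.4 ns is already measured in the ion's rest frame.
Total: 83.19 + 295.3 + 35.69 + 320.4 ns.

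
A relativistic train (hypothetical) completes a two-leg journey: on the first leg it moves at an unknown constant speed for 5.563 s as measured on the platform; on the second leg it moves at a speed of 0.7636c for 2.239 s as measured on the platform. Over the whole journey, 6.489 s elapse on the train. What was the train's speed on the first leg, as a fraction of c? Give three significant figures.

Leg 1: speed unknown; τ_1 = 5.563/γ_1.
Leg 2: γ = 1/√(1 − 0.7636²) = 1/√0.4169 = 1.549; τ_2 = 2.239/1.549 = 1.446 s.
Total proper time: τ_1 + 1.446 = 6.489, so τ_1 = 6.489 − 1.446 = 5.043 s.
γ_1 = 5.563/5.043 = 1.103; β = √(1 − 1/γ²) = √0.1781.

β = 0.422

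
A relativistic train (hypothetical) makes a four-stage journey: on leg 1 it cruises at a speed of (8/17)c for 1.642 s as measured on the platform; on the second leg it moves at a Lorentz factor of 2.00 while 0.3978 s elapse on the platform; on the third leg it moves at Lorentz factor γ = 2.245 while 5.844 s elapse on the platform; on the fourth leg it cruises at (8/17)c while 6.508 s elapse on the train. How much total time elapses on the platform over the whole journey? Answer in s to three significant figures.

Δt = 15.3 s

Leg 1: 1.642 s is already measured on the platform.
Leg 2: 0.3978 s is already measured on the platform.
Leg 3: 5.844 s is already measured on the platform.
Leg 4: γ = 1/√(1 − (8/17)²) = 17/15 ≈ 1.133; Δt_4 = 1.133 × 6.508 = 7.376 s.
Total: 1.642 + 0.3978 + 5.844 + 7.376 s.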